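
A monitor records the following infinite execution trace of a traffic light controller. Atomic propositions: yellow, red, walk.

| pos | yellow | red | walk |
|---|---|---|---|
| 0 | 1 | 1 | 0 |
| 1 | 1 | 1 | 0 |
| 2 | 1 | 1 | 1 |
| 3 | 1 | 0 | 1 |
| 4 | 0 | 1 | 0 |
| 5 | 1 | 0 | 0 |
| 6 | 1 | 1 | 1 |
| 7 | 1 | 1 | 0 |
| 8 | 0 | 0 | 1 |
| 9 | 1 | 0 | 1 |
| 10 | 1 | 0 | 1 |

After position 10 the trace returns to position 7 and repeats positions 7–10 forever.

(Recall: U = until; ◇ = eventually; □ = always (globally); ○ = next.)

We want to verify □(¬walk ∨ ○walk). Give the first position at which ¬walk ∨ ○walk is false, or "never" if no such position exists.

3

Check ¬walk ∨ ○walk at each position in order: 0 ✓, 1 ✓, 2 ✓.
At position 3 the labels are {walk, yellow} and the next position 4 has {red}, so ¬walk ∨ ○walk is false there. This is the first violation.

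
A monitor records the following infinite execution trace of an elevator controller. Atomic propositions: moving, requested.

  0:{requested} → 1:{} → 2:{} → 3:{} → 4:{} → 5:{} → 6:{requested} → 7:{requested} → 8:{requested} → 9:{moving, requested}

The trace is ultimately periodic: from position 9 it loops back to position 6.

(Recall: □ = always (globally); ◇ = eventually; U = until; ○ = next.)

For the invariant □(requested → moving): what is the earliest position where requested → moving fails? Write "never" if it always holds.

At position 0 the labels are {requested}, so requested → moving is false there. This is the first violation.

0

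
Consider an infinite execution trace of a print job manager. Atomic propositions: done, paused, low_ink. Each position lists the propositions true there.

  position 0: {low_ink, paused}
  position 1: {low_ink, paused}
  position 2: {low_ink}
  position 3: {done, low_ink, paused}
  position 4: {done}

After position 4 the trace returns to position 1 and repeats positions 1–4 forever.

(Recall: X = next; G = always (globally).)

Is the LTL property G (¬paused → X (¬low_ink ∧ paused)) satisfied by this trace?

No

¬paused → X (¬low_ink ∧ paused) must hold at every position from 0 onward. It fails at position 2, so G (¬paused → X (¬low_ink ∧ paused)) is false.
Positions where ¬paused holds: 2, 4.
Check X (¬low_ink ∧ paused) at each: 2→fails, 4→fails.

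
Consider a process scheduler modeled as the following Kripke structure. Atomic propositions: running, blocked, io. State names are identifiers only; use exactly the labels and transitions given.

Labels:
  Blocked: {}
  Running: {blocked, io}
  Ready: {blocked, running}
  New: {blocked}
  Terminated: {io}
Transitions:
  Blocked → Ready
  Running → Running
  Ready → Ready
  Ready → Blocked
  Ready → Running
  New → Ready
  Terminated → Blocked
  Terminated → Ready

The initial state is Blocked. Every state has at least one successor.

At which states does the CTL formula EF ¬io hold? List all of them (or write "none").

{Blocked, Ready, New, Terminated}

States satisfying ¬io: {Blocked, Ready, New}.
States satisfying EF ¬io: {Blocked, Ready, New, Terminated}.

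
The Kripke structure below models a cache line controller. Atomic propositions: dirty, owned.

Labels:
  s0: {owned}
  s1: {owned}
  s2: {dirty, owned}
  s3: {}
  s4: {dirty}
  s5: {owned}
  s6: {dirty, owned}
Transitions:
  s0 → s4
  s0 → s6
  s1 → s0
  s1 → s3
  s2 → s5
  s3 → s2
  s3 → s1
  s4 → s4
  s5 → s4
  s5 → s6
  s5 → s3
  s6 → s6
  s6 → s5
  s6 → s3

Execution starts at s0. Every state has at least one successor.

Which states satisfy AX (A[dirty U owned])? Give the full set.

{s2, s3}

States satisfying A[dirty U owned]: {s0, s1, s2, s5, s6}.
States satisfying AX (A[dirty U owned]): {s2, s3}.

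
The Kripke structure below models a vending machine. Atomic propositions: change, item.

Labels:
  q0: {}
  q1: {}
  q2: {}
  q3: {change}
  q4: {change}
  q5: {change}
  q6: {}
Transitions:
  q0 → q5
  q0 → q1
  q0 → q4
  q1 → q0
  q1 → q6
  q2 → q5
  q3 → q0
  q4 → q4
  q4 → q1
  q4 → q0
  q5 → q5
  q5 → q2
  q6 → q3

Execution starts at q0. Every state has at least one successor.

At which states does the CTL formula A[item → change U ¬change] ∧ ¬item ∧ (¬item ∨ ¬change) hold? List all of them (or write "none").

{q0, q1, q2, q3, q6}

States satisfying item → change: {q0, q1, q2, q3, q4, q5, q6}.
States satisfying ¬change: {q0, q1, q2, q6}.
States satisfying A[item → change U ¬change]: {q0, q1, q2, q3, q6}.
States satisfying ¬item: {q0, q1, q2, q3, q4, q5, q6}.
States satisfying ¬item ∨ ¬change: {q0, q1, q2, q3, q4, q5, q6}.
States satisfying ¬item ∧ (¬item ∨ ¬change): {q0, q1, q2, q3, q4, q5, q6}.
States satisfying A[item → change U ¬change] ∧ ¬item ∧ (¬item ∨ ¬change): {q0, q1, q2, q3, q6}.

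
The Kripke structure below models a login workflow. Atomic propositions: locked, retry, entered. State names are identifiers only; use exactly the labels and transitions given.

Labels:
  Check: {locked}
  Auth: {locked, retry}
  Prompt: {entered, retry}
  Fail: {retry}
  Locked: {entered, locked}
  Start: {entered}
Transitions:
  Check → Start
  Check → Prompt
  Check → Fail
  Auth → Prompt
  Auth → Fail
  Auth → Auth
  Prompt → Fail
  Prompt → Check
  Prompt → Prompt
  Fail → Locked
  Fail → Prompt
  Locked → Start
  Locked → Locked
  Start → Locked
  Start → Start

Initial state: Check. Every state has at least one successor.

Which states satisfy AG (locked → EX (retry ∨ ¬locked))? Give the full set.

States satisfying locked → EX (retry ∨ ¬locked): {Check, Auth, Prompt, Fail, Locked, Start}.
States satisfying AG (locked → EX (retry ∨ ¬locked)): {Check, Auth, Prompt, Fail, Locked, Start}.

{Check, Auth, Prompt, Fail, Locked, Start}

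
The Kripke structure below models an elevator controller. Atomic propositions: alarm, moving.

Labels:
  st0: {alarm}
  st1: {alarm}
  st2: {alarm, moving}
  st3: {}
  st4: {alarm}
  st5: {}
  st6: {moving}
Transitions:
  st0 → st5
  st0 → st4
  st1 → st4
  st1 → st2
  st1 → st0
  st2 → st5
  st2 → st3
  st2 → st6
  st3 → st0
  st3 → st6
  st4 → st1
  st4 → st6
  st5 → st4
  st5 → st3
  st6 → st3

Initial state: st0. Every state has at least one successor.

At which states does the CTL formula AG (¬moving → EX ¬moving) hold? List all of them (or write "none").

{st0, st1, st2, st3, st4, st5, st6}

States satisfying ¬moving → EX ¬moving: {st0, st1, st2, st3, st4, st5, st6}.
States satisfying AG (¬moving → EX ¬moving): {st0, st1, st2, st3, st4, st5, st6}.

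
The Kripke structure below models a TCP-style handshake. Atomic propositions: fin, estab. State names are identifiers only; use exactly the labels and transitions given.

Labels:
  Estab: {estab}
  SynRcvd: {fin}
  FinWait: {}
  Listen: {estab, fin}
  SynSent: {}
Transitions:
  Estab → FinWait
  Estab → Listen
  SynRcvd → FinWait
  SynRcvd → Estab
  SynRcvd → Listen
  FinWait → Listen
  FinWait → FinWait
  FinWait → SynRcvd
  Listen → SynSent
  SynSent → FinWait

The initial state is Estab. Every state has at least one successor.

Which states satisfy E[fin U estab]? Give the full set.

{Estab, SynRcvd, Listen}

States satisfying fin: {SynRcvd, Listen}.
States satisfying estab: {Estab, Listen}.
States satisfying E[fin U estab]: {Estab, SynRcvd, Listen}.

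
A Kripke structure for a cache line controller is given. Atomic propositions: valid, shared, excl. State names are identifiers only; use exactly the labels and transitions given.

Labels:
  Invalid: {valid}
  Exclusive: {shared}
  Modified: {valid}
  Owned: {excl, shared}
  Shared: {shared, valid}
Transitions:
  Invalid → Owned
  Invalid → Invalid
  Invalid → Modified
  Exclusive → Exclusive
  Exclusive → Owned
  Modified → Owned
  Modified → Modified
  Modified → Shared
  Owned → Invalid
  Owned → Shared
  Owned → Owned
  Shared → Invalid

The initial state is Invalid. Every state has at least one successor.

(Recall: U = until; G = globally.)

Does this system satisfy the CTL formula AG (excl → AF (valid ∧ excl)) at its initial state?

Violated

States satisfying excl → AF (valid ∧ excl): {Invalid, Exclusive, Modified, Shared}.
States satisfying AG (excl → AF (valid ∧ excl)): ∅.
Owned is reachable from Invalid and violates excl → AF (valid ∧ excl), so AG fails at Invalid.
Invalid ∉ Sat(AG (excl → AF (valid ∧ excl))).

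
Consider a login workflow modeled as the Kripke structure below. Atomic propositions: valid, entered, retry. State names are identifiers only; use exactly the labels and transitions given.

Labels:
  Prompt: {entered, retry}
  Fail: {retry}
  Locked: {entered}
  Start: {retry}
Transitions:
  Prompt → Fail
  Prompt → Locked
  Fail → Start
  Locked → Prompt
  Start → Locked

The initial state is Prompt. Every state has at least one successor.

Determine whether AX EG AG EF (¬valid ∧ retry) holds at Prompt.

States satisfying EG AG EF (¬valid ∧ retry): {Prompt, Fail, Locked, Start}.
States satisfying AX EG AG EF (¬valid ∧ retry): {Prompt, Fail, Locked, Start}.
Prompt ∈ Sat(AX EG AG EF (¬valid ∧ retry)).

Yes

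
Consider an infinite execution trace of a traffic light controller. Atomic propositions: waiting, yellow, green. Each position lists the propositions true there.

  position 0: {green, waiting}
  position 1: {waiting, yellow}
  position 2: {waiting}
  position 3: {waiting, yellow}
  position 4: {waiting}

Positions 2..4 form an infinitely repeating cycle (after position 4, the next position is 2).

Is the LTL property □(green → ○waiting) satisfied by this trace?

Satisfied

green → ○waiting holds at every position 0..4, and those are all positions ever visited, so □(green → ○waiting) holds.
Positions where green holds: 0.
Check ○waiting at each: 0→ok.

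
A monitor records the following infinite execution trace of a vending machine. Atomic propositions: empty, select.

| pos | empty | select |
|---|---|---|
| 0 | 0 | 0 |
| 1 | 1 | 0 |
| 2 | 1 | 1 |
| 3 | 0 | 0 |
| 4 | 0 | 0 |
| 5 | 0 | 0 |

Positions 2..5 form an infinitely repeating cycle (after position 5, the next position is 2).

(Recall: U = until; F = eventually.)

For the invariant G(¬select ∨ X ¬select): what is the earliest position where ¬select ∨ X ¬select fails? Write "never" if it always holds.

¬select ∨ X ¬select holds at every position 0..5, and those are all the positions the trace ever visits, so the invariant G(¬select ∨ X ¬select) is never violated.

never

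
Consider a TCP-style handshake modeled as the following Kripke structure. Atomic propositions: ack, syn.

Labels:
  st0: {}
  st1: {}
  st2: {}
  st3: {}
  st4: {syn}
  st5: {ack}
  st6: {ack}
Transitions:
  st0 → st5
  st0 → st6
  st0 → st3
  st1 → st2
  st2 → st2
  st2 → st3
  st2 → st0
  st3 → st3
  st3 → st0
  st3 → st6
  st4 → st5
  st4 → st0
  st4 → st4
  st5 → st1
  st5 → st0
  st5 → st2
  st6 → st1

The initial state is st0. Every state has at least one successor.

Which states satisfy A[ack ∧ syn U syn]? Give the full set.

States satisfying ack ∧ syn: ∅.
States satisfying syn: {st4}.
States satisfying A[ack ∧ syn U syn]: {st4}.

{st4}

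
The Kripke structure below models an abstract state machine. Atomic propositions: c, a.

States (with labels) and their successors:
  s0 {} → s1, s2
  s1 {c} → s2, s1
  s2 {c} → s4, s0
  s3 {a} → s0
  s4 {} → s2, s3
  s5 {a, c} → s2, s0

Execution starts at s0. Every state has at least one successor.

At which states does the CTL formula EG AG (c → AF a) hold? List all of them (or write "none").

States satisfying AG (c → AF a): ∅.
States satisfying EG AG (c → AF a): ∅.

none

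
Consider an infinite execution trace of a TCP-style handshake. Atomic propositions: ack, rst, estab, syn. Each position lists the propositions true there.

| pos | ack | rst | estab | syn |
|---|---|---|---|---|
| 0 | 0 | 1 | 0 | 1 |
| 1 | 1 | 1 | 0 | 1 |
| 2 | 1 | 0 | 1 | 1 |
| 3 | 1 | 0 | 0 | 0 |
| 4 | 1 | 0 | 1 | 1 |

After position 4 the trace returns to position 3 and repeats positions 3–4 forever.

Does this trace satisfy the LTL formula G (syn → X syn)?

Does not hold

syn → X syn must hold at every position from 0 onward. It fails at position 2, so G (syn → X syn) is false.
Positions where syn holds: 0, 1, 2, 4.
Check X syn at each: 0→ok, 1→ok, 2→fails, 4→fails.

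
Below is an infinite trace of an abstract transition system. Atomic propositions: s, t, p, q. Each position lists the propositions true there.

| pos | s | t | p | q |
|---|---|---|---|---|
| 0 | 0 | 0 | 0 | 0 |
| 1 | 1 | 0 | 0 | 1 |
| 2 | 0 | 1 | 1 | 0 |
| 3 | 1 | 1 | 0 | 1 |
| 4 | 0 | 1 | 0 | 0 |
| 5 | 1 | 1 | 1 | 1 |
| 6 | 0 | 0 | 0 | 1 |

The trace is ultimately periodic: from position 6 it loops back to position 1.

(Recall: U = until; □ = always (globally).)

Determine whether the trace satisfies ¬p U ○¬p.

Holds

Walking from position 0: ○¬p first holds at position 0, and ¬p holds at every earlier position along the way, so ¬p U ○¬p holds.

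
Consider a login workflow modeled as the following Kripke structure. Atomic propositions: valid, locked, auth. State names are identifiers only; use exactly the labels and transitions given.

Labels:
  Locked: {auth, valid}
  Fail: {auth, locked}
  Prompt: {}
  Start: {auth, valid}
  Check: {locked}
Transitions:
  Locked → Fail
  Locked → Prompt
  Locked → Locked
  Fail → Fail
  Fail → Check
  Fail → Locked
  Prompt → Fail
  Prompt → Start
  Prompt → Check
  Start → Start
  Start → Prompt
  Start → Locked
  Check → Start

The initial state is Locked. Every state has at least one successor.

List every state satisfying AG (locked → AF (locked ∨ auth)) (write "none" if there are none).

{Locked, Fail, Prompt, Start, Check}

States satisfying locked → AF (locked ∨ auth): {Locked, Fail, Prompt, Start, Check}.
States satisfying AG (locked → AF (locked ∨ auth)): {Locked, Fail, Prompt, Start, Check}.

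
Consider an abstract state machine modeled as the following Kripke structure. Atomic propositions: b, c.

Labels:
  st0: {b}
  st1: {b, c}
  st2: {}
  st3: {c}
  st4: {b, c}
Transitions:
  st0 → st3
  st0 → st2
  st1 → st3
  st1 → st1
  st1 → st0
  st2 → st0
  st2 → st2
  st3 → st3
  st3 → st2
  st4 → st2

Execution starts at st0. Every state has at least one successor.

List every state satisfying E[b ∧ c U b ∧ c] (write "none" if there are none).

{st1, st4}

States satisfying b ∧ c: {st1, st4}.
States satisfying E[b ∧ c U b ∧ c]: {st1, st4}.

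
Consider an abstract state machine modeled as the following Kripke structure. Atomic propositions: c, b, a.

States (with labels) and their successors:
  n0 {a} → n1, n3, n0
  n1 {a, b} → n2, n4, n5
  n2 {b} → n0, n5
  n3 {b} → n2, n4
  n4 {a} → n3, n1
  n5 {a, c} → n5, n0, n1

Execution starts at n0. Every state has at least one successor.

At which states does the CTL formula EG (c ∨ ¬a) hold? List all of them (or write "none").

{n2, n3, n5}

States satisfying c ∨ ¬a: {n2, n3, n5}.
States satisfying EG (c ∨ ¬a): {n2, n3, n5}.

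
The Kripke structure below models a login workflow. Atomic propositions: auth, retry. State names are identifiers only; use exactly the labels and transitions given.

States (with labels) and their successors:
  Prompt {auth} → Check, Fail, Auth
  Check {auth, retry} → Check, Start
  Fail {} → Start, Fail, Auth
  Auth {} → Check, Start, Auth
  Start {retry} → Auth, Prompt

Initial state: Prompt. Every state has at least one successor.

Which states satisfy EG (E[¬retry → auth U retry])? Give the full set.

{Prompt, Check, Start}

States satisfying E[¬retry → auth U retry]: {Prompt, Check, Start}.
States satisfying EG (E[¬retry → auth U retry]): {Prompt, Check, Start}.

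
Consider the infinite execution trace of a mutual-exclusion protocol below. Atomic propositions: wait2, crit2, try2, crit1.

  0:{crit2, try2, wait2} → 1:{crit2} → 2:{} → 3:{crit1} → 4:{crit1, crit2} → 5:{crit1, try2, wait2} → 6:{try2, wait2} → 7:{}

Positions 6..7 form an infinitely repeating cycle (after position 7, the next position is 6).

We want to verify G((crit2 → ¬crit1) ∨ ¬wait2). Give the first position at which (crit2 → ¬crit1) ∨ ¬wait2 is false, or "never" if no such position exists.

(crit2 → ¬crit1) ∨ ¬wait2 holds at every position 0..7, and those are all the positions the trace ever visits, so the invariant G((crit2 → ¬crit1) ∨ ¬wait2) is never violated.

never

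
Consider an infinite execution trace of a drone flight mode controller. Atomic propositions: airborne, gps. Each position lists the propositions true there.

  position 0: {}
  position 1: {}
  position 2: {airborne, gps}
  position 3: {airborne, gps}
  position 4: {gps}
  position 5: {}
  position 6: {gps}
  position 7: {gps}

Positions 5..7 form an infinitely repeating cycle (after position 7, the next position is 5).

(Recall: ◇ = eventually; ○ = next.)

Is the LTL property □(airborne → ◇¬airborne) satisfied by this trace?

airborne → ◇¬airborne holds at every position 0..7, and those are all positions ever visited, so □(airborne → ◇¬airborne) holds.
Positions where airborne holds: 2, 3.
Check ◇¬airborne at each: 2→ok, 3→ok.

Holds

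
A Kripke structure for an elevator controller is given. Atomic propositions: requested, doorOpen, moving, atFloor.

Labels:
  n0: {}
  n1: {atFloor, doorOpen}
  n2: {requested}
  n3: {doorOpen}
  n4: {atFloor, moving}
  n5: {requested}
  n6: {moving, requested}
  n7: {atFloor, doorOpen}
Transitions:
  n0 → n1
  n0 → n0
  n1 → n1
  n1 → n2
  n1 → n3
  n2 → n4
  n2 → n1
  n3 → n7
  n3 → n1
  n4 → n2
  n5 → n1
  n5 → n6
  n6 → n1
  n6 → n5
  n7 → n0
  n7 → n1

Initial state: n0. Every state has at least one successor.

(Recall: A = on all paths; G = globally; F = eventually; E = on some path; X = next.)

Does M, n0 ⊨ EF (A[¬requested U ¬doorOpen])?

States satisfying A[¬requested U ¬doorOpen]: {n0, n2, n4, n5, n6}.
States satisfying EF (A[¬requested U ¬doorOpen]): {n0, n1, n2, n3, n4, n5, n6, n7}.
Some path from n0 reaches a state where A[¬requested U ¬doorOpen] holds.
n0 ∈ Sat(EF (A[¬requested U ¬doorOpen])).

Satisfied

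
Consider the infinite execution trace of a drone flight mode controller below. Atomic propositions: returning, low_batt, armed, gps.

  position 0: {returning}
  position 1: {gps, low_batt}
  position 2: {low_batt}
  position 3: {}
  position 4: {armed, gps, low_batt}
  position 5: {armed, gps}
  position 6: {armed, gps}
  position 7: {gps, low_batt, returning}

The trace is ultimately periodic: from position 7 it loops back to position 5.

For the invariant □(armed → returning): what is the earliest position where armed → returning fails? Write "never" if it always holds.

Check armed → returning at each position in order: 0 ✓, 1 ✓, 2 ✓, 3 ✓.
At position 4 the labels are {armed, gps, low_batt}, so armed → returning is false there. This is the first violation.

4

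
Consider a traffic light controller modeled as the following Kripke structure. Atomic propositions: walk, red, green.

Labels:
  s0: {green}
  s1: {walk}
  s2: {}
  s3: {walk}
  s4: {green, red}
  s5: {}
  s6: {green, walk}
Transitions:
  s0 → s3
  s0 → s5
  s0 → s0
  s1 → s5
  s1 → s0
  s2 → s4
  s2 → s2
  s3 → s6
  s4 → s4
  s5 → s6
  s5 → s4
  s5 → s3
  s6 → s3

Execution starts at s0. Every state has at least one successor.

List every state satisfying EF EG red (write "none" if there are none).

States satisfying EG red: {s4}.
States satisfying EF EG red: {s0, s1, s2, s4, s5}.

{s0, s1, s2, s4, s5}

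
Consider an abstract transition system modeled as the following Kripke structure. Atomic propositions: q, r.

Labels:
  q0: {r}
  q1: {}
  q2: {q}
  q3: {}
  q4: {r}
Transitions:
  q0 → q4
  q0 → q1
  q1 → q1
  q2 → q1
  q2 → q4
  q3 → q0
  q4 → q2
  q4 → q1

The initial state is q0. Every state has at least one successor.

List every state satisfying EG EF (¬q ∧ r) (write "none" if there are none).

States satisfying EF (¬q ∧ r): {q0, q2, q3, q4}.
States satisfying EG EF (¬q ∧ r): {q0, q2, q3, q4}.

{q0, q2, q3, q4}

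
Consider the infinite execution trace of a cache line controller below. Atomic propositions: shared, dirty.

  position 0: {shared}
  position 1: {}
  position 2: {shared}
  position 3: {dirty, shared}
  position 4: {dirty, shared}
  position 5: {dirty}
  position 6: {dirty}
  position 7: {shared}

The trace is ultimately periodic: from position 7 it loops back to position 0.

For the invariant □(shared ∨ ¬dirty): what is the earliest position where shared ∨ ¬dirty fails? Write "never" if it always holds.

Check shared ∨ ¬dirty at each position in order: 0 ✓, 1 ✓, 2 ✓, 3 ✓, 4 ✓.
At position 5 the labels are {dirty}, so shared ∨ ¬dirty is false there. This is the first violation.

5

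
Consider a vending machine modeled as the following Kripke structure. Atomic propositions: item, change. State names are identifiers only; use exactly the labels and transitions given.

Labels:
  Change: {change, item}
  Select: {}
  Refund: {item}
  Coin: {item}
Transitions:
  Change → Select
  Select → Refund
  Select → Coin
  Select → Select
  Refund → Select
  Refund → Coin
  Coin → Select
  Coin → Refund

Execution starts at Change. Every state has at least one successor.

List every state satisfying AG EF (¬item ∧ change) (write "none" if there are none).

none

States satisfying EF (¬item ∧ change): ∅.
States satisfying AG EF (¬item ∧ change): ∅.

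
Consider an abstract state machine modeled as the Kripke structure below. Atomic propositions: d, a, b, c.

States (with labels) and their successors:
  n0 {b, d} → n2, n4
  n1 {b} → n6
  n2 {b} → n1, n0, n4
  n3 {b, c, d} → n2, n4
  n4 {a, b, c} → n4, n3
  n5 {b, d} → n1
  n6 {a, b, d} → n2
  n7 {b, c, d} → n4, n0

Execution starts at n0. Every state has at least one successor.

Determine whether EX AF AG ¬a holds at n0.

States satisfying AF AG ¬a: ∅.
States satisfying EX AF AG ¬a: ∅.
No suitable path/successor from n0 witnesses the formula.
n0 ∉ Sat(EX AF AG ¬a).

Does not hold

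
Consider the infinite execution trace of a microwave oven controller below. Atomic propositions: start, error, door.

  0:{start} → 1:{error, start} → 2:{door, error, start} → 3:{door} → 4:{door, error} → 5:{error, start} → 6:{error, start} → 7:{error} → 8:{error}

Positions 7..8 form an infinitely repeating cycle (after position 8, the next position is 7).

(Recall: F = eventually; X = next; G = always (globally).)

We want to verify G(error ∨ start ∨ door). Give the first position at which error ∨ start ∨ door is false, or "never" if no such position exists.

never

error ∨ start ∨ door holds at every position 0..8, and those are all the positions the trace ever visits, so the invariant G(error ∨ start ∨ door) is never violated.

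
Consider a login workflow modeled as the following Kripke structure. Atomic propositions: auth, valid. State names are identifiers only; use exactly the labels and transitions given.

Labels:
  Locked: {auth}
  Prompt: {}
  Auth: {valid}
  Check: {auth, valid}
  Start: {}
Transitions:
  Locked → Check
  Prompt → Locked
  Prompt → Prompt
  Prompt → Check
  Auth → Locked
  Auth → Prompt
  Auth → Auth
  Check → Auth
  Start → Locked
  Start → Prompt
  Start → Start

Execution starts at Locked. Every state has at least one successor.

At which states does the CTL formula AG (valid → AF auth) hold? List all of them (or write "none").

none

States satisfying valid → AF auth: {Locked, Prompt, Check, Start}.
States satisfying AG (valid → AF auth): ∅.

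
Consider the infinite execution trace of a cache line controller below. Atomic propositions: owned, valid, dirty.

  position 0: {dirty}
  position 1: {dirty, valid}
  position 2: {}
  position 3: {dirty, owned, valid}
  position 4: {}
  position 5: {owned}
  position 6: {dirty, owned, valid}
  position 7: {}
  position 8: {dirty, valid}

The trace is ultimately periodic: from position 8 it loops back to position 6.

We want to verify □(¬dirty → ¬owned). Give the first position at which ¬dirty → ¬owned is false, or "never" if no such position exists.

5

Check ¬dirty → ¬owned at each position in order: 0 ✓, 1 ✓, 2 ✓, 3 ✓, 4 ✓.
At position 5 the labels are {owned}, so ¬dirty → ¬owned is false there. This is the first violation.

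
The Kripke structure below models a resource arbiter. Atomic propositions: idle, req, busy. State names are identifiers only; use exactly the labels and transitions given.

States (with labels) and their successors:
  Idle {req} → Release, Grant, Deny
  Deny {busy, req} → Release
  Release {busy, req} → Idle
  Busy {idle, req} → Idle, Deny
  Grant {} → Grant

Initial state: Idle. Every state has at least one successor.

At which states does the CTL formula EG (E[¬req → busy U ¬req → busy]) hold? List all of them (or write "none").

States satisfying E[¬req → busy U ¬req → busy]: {Idle, Deny, Release, Busy}.
States satisfying EG (E[¬req → busy U ¬req → busy]): {Idle, Deny, Release, Busy}.

{Idle, Deny, Release, Busy}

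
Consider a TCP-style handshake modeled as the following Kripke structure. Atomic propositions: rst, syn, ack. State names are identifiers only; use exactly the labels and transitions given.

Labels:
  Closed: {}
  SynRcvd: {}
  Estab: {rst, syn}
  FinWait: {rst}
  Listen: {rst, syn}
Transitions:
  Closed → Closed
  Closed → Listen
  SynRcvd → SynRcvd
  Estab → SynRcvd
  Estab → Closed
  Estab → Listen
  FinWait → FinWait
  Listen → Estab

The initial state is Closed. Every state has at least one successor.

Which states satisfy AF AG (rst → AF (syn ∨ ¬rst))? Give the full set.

{Closed, SynRcvd, Estab, Listen}

States satisfying AG (rst → AF (syn ∨ ¬rst)): {Closed, SynRcvd, Estab, Listen}.
States satisfying AF AG (rst → AF (syn ∨ ¬rst)): {Closed, SynRcvd, Estab, Listen}.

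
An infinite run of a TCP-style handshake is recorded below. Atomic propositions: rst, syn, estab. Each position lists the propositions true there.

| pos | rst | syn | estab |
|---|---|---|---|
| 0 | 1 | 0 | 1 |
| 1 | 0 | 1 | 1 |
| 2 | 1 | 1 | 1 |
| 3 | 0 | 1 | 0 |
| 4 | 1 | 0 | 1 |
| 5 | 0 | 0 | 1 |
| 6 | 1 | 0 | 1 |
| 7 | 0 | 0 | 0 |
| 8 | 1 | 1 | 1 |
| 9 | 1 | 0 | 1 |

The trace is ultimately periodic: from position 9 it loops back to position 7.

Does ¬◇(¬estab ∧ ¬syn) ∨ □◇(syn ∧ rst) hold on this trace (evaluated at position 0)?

Yes

◇(syn ∧ rst) holds at every position 0..9, and those are all positions ever visited, so □◇(syn ∧ rst) holds.
At position 0: ¬◇(¬estab ∧ ¬syn) is false; □◇(syn ∧ rst) is true; so ¬◇(¬estab ∧ ¬syn) ∨ □◇(syn ∧ rst) is true.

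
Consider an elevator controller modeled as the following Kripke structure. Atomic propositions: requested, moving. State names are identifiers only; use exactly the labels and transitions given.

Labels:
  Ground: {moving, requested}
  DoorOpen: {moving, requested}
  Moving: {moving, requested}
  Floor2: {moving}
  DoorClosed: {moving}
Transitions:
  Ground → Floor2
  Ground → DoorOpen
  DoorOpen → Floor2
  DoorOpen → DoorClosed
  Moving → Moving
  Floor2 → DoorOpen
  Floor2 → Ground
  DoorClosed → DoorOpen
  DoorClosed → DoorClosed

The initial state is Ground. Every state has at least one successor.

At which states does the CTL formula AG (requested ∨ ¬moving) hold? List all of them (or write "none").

{Moving}

States satisfying requested ∨ ¬moving: {Ground, DoorOpen, Moving}.
States satisfying AG (requested ∨ ¬moving): {Moving}.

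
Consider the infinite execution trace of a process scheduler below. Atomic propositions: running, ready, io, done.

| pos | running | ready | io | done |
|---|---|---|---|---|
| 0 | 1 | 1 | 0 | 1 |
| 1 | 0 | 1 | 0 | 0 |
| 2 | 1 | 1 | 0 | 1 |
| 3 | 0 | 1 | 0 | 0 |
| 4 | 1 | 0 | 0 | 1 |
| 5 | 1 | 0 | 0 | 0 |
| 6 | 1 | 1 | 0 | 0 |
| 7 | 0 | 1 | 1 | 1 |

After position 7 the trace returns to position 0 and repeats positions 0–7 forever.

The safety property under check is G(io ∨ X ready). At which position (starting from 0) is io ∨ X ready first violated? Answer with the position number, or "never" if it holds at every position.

3

Check io ∨ X ready at each position in order: 0 ✓, 1 ✓, 2 ✓.
At position 3 the labels are {ready} and the next position 4 has {done, running}, so io ∨ X ready is false there. This is the first violation.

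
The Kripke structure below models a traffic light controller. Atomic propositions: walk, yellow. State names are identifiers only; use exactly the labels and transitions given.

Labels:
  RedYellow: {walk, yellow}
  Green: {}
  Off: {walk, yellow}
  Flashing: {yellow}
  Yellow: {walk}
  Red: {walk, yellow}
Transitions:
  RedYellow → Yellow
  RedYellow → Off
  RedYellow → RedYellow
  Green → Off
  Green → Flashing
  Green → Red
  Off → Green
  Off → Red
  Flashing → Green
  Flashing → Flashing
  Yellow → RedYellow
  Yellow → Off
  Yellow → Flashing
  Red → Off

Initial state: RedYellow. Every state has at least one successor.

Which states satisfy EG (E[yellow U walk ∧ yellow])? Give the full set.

States satisfying E[yellow U walk ∧ yellow]: {RedYellow, Off, Red}.
States satisfying EG (E[yellow U walk ∧ yellow]): {RedYellow, Off, Red}.

{RedYellow, Off, Red}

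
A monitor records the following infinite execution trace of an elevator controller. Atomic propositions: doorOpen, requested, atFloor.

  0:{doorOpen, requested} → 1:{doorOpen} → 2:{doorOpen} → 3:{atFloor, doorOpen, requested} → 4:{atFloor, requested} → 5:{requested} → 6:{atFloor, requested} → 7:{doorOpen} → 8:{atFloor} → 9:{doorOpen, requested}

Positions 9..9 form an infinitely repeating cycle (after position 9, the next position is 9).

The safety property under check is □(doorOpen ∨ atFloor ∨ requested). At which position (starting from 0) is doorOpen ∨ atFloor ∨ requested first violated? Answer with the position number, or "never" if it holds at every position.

doorOpen ∨ atFloor ∨ requested holds at every position 0..9, and those are all the positions the trace ever visits, so the invariant □(doorOpen ∨ atFloor ∨ requested) is never violated.

never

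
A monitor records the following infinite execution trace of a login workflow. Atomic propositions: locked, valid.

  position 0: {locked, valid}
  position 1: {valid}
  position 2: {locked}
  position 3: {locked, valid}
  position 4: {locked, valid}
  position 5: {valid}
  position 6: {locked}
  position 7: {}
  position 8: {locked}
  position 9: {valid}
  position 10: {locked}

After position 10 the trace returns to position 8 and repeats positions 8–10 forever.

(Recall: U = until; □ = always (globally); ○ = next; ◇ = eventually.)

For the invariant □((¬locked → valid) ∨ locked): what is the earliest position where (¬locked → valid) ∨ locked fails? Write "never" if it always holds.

7

Check (¬locked → valid) ∨ locked at each position in order: 0 ✓, 1 ✓, 2 ✓, 3 ✓, 4 ✓, 5 ✓, 6 ✓.
At position 7 the labels are {}, so (¬locked → valid) ∨ locked is false there. This is the first violation.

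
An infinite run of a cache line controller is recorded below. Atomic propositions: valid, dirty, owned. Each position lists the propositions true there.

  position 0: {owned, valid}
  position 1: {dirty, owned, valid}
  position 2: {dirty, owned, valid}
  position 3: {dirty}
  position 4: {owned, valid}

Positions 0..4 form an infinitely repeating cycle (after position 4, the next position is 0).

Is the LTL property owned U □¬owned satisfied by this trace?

Does not hold

Walking from position 0: at position 3, □¬owned has not yet held and owned fails, so owned U □¬owned is false.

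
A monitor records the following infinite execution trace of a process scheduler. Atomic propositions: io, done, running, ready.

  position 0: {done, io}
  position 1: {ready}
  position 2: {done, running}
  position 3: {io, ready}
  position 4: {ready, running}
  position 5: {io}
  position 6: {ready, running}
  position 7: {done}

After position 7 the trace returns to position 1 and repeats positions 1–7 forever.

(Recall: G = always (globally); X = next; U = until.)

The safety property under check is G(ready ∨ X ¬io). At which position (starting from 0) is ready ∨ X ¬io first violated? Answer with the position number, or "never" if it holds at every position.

2

Check ready ∨ X ¬io at each position in order: 0 ✓, 1 ✓.
At position 2 the labels are {done, running} and the next position 3 has {io, ready}, so ready ∨ X ¬io is false there. This is the first violation.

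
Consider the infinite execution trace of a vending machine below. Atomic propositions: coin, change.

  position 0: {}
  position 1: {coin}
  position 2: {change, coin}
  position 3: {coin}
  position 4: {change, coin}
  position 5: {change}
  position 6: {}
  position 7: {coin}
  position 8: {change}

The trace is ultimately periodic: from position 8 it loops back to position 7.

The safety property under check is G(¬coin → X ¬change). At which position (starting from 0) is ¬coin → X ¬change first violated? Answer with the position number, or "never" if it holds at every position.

¬coin → X ¬change holds at every position 0..8, and those are all the positions the trace ever visits, so the invariant G(¬coin → X ¬change) is never violated.

never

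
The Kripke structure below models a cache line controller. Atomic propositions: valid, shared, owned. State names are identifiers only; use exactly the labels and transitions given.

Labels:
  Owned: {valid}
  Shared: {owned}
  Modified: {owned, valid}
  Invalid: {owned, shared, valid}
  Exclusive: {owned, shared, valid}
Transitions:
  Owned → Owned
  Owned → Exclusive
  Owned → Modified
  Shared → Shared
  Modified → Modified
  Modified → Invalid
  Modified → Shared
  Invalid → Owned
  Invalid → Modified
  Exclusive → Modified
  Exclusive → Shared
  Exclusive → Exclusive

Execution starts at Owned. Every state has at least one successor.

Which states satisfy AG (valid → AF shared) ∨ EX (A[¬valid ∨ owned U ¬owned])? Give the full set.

States satisfying valid → AF shared: {Shared, Invalid, Exclusive}.
States satisfying AG (valid → AF shared): {Shared}.
States satisfying A[¬valid ∨ owned U ¬owned]: {Owned}.
States satisfying EX (A[¬valid ∨ owned U ¬owned]): {Owned, Invalid}.
States satisfying AG (valid → AF shared) ∨ EX (A[¬valid ∨ owned U ¬owned]): {Owned, Shared, Invalid}.

{Owned, Shared, Invalid}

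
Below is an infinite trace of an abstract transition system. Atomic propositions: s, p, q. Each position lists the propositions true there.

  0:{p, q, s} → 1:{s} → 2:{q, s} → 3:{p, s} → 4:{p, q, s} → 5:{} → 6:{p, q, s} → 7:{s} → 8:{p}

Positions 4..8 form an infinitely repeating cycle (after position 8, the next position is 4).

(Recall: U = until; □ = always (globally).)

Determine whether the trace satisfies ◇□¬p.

Does not hold

□¬p is false at every position 0..8, so it never becomes true and ◇□¬p fails.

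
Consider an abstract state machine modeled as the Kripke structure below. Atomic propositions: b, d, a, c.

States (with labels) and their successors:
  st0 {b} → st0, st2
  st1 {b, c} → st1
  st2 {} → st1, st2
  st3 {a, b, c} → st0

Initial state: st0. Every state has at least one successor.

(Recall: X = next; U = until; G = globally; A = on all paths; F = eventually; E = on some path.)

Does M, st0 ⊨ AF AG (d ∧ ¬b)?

No

States satisfying AG (d ∧ ¬b): ∅.
States satisfying AF AG (d ∧ ¬b): ∅.
There is a path from st0 along which AG (d ∧ ¬b) never holds.
st0 ∉ Sat(AF AG (d ∧ ¬b)).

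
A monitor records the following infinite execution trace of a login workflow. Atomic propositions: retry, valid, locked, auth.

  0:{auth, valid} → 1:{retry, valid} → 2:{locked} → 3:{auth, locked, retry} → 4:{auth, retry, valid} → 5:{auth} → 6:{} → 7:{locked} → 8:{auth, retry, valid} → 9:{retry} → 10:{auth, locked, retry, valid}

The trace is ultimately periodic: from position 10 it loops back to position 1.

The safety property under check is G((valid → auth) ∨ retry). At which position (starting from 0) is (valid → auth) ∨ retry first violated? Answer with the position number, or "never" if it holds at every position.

(valid → auth) ∨ retry holds at every position 0..10, and those are all the positions the trace ever visits, so the invariant G((valid → auth) ∨ retry) is never violated.

never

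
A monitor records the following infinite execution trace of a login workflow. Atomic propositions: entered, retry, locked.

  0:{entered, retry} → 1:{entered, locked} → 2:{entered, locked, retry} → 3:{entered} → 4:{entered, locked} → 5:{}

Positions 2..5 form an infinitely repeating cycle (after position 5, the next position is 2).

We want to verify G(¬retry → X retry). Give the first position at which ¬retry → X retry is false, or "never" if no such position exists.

Check ¬retry → X retry at each position in order: 0 ✓, 1 ✓, 2 ✓.
At position 3 the labels are {entered} and the next position 4 has {entered, locked}, so ¬retry → X retry is false there. This is the first violation.

3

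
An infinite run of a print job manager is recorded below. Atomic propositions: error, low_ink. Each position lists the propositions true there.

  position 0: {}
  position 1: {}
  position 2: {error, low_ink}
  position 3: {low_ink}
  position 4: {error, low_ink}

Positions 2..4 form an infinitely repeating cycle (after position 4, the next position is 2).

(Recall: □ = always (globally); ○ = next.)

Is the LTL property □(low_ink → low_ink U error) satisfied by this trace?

Yes

low_ink → low_ink U error holds at every position 0..4, and those are all positions ever visited, so □(low_ink → low_ink U error) holds.
Positions where low_ink holds: 2, 3, 4.
Check low_ink U error at each: 2→ok, 3→ok, 4→ok.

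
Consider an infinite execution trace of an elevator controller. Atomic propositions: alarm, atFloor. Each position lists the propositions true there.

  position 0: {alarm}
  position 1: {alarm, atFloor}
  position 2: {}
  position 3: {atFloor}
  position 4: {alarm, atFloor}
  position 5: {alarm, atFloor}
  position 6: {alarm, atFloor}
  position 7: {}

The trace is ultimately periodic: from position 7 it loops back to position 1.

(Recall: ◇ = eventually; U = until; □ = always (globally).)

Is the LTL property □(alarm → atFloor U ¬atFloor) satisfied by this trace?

alarm → atFloor U ¬atFloor holds at every position 0..7, and those are all positions ever visited, so □(alarm → atFloor U ¬atFloor) holds.
Positions where alarm holds: 0, 1, 4, 5, 6.
Check atFloor U ¬atFloor at each: 0→ok, 1→ok, 4→ok, 5→ok, 6→ok.

Yes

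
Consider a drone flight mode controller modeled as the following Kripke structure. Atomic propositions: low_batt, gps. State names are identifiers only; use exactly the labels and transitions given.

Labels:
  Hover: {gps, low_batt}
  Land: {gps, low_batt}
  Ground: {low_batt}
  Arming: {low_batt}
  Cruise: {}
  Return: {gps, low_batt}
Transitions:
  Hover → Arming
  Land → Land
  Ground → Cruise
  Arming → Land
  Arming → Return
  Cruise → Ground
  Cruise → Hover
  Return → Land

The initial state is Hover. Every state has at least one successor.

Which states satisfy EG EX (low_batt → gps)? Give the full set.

{Land, Ground, Arming, Cruise, Return}

States satisfying EX (low_batt → gps): {Land, Ground, Arming, Cruise, Return}.
States satisfying EG EX (low_batt → gps): {Land, Ground, Arming, Cruise, Return}.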